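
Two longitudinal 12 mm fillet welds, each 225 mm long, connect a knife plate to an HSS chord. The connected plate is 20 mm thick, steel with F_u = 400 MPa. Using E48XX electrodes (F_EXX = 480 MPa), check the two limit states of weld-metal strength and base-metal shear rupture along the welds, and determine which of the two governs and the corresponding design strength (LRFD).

φR_n ≈ 825 kN (weld metal governs)

t_e = 0.707 × 12 = 8.484 mm; L = 450 mm.
Weld metal: φR_n = 0.75 × 0.6 × 480 × 8.484 × 450 × 10⁻³ = 824.6 kN.
Base metal (shear rupture): φR_n = 0.75 × 0.6 × 400 × 20 × 450 × 10⁻³ = 1620 kN.
Governing: weld metal.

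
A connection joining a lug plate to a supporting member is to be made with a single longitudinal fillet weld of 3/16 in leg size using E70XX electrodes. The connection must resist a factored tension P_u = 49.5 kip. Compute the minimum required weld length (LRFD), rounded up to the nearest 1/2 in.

L = 12 in

E70XX → F_EXX = 70 ksi.
Throat t_e = 0.707 × 0.1875 = 0.1326 in.
φr_n = 0.75 × 0.6 × 70 × 0.1326 = 4.176 kip/in.
L_req = P_u / φr_n = 49.5 / 4.176 = 11.85 in total.
Round up → use L = 12 in.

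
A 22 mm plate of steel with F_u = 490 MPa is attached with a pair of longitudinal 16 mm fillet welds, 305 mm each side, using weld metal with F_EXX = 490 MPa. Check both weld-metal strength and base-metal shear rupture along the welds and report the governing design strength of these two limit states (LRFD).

t_e = 0.707 × 16 = 11.31 mm; L = 610 mm.
Weld metal: φR_n = 0.75 × 0.6 × 490 × 11.31 × 610 × 10⁻³ = 1522 kN.
Base metal (shear rupture): φR_n = 0.75 × 0.6 × 490 × 22 × 610 × 10⁻³ = 2959 kN.
Governing: weld metal.

φR_n ≈ 1520 kN (weld metal governs)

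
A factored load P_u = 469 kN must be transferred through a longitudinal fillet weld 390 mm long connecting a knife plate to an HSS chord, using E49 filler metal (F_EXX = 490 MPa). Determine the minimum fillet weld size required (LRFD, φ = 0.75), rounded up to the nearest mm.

Total weld length L = 390 mm.
Required throat t_e = P_u / (φ × 0.6 F_EXX × L) = 469 / (0.75 × 0.6 × 490 × 390 × 10⁻³) = 5.454 mm.
Required leg w = t_e / 0.707 = 7.714 mm → use 8 mm.

w = 8 mm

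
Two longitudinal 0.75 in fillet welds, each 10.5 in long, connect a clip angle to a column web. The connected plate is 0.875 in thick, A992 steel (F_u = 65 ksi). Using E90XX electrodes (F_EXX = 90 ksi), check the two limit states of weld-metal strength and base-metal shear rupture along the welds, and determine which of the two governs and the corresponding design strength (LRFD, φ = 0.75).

t_e = 0.707 × 0.75 = 0.5302 in; L = 21 in.
Weld metal: φR_n = 0.75 × 0.6 × 90 × 0.5302 × 21 = 451 kips.
Base metal (shear rupture): φR_n = 0.75 × 0.6 × 65 × 0.875 × 21 = 537.5 kips.
Governing: weld metal.

φR_n ≈ 451 kips (weld metal governs)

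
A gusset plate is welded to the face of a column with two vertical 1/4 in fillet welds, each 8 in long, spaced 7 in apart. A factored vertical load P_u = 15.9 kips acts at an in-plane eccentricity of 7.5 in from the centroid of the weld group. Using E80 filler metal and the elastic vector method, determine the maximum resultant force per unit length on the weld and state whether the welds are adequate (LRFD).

E80XX → F_EXX = 80 ksi.
Total weld length L_w = 16 in. Treat welds as unit-width lines.
Polar moment about centroid: J = 2[d³/12 + d(b/2)²] = 2[8³/12 + 8×3.5²] = 281.3 in³.
Direct shear f_v = P/L_w = 15.9 / 16 = 0.9938 kip/in (vertical).
Torsion M = P·e = 15.9 × 7.5 = 119.25 kip·in.
Critical point at (x, y) = (3.5, 4) from centroid. f_tx = M·y/J = 1.695 kip/in; f_ty = M·x/J = 1.484 kip/in.
Resultant f_max = √[f_tx² + (f_v + f_ty)²] = √[1.695² + (0.9938 + 1.484)²] = 3.002 kip/in.
Capacity per unit length: φr_n = 0.75 × 0.6 × 80 × (0.707 × 0.25) = 6.363 kip/in.
3.002 ≤ 6.363 → adequate.

f_max ≈ 3 kip/in; adequate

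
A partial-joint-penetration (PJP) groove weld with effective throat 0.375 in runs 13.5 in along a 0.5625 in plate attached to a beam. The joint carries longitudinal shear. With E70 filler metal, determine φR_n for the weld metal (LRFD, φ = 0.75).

φR_n ≈ 159 kip

E70XX → F_EXX = 70 ksi.
Effective throat (given) t_e = 0.375 in.
A_we = 0.375 × 13.5 = 5.062 in².
F_nw = 0.6 F_EXX = 42 ksi.
φR_n = 0.75 × 42 × 5.062 = 159.5 kip.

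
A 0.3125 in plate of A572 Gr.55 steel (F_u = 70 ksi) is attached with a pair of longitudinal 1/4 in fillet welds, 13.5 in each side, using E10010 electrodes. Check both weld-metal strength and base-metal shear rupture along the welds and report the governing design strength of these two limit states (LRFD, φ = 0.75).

E100XX → F_EXX = 100 ksi.
t_e = 0.707 × 0.25 = 0.1767 in; L = 27 in.
Weld metal: φR_n = 0.75 × 0.6 × 100 × 0.1767 × 27 = 214.8 kip.
Base metal (shear rupture): φR_n = 0.75 × 0.6 × 70 × 0.3125 × 27 = 265.8 kip.
Governing: weld metal.

φR_n ≈ 215 kip (weld metal governs)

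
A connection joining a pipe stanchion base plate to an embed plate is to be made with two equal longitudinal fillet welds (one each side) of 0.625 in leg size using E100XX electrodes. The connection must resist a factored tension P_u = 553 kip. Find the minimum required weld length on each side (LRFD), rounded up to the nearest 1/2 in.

L = 14 in on each side

E100XX → F_EXX = 100 ksi.
Throat t_e = 0.707 × 0.625 = 0.4419 in.
φr_n = 0.75 × 0.6 × 100 × 0.4419 = 19.88 kip/in.
L_req = P_u / φr_n = 553 / 19.88 = 27.81 in total.
Per side: 27.81 / 2 = 13.91 in.
Round up → use L = 14 in on each side.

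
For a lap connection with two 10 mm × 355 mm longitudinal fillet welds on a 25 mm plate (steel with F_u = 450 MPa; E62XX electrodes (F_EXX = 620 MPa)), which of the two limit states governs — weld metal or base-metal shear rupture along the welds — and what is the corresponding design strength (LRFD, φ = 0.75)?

φR_n ≈ 1400 kN (weld metal governs)

t_e = 0.707 × 10 = 7.07 mm; L = 710 mm.
Weld metal: φR_n = 0.75 × 0.6 × 620 × 7.07 × 710 × 10⁻³ = 1400 kN.
Base metal (shear rupture): φR_n = 0.75 × 0.6 × 450 × 25 × 710 × 10⁻³ = 3594 kN.
Governing: weld metal.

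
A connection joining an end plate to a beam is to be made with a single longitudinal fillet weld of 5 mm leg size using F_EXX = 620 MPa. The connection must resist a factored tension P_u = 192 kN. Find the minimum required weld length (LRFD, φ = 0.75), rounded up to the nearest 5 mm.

L = 195 mm

Throat t_e = 0.707 × 5 = 3.535 mm.
φr_n = 0.75 × 0.6 × 620 × 3.535 × 10⁻³ = 0.9863 kN/mm.
L_req = P_u / φr_n = 192 / 0.9863 = 194.7 mm total.
Round up → use L = 195 mm.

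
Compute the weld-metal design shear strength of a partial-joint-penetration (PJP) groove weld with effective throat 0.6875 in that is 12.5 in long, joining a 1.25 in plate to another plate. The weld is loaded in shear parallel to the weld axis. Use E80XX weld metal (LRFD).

φR_n ≈ 309 kips

E80XX → F_EXX = 80 ksi.
Effective throat (given) t_e = 0.6875 in.
A_we = 0.6875 × 12.5 = 8.594 in².
F_nw = 0.6 F_EXX = 48 ksi.
φR_n = 0.75 × 48 × 8.594 = 309.4 kips.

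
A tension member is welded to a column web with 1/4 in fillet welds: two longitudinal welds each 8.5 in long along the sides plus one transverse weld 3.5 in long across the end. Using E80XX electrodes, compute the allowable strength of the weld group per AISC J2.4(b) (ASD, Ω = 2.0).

R_n/Ω ≈ 87 kip

E80XX → F_EXX = 80 ksi.
t_e = 0.707 × 0.25 = 0.1767 in.
R_nwl = 0.6 × 80 × 0.1767 × 17 = 144.2 kip (longitudinal, 2 welds).
R_nwt = 0.6 × 80 × 0.1767 × 3.5 = 29.69 kip (transverse, base value).
(i) R_nwl + R_nwt = 173.9 kip; (ii) 0.85 R_nwl + 1.5 R_nwt = 167.1 kip.
R_n = max = 173.9 kip [governs: (i)]; R_n/Ω = 86.96 kip.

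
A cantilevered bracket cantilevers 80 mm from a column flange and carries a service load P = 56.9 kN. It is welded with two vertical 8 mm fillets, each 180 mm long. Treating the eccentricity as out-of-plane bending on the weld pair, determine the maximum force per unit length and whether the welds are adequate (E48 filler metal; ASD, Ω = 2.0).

f_max ≈ 450 N/mm; adequate

E48XX → F_EXX = 480 MPa.
L_w = 2 × 180 = 360 mm; section modulus (unit throat) S = 2 × L²/6 = 10800 mm².
Direct shear f_v = P/L_w = 56.9×10³/360 = 158.1 N/mm.
Moment M = P × e = 56.9×10³ × 80 = 4552000 N·mm; bending f_b = M/S = 421.5 N/mm.
f_max = √(f_v² + f_b²) = √(158.1² + 421.5²) = 450.1 N/mm.
r_n/Ω = (1/2.0) × 0.6 × 480 × (0.707 × 8) = 814.5 N/mm → adequate.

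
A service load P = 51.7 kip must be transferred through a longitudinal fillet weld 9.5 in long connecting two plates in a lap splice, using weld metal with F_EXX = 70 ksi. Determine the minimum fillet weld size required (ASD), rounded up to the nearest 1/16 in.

Total weld length L = 9.5 in.
Required throat t_e = P × Ω / (0.6 F_EXX × L) = 51.7 × 2.0 / (0.6 × 70 × 9.5) = 0.2591 in.
Required leg w = t_e / 0.707 = 0.3665 in → use 3/8 in.

w = 3/8 in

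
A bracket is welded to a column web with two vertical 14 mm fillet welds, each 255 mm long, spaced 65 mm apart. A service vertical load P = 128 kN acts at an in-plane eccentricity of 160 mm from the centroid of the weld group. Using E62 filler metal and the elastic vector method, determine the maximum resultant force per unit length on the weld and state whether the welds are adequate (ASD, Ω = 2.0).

E62XX → F_EXX = 620 MPa.
Total weld length L_w = 510 mm. Treat welds as unit-width lines.
Polar moment about centroid: J = 2[d³/12 + d(b/2)²] = 2[255³/12 + 255×32.5²] = 3302000 mm³.
Direct shear f_v = P/L_w = 128×10³ / 510 = 251 N/mm (vertical).
Torsion M = P·e = 128×10³ × 160 = 20480000 N·mm.
Critical point at (x, y) = (32.5, 127.5) from centroid. f_tx = M·y/J = 790.7 N/mm; f_ty = M·x/J = 201.6 N/mm.
Resultant f_max = √[f_tx² + (f_v + f_ty)²] = √[790.7² + (251 + 201.6)²] = 911.1 N/mm.
Capacity per unit length: r_n/Ω = (1/2.0) × 0.6 × 620 × (0.707 × 14) = 1841 N/mm.
911.1 ≤ 1841 → adequate.

f_max ≈ 911 N/mm; adequate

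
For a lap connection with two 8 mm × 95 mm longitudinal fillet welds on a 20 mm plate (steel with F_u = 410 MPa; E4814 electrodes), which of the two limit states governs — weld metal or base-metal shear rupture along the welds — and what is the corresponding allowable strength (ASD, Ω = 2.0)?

E48XX → F_EXX = 480 MPa.
t_e = 0.707 × 8 = 5.656 mm; L = 190 mm.
Weld metal: R_n/Ω = (1/2.0) × 0.6 × 480 × 5.656 × 190 × 10⁻³ = 154.7 kN.
Base metal (shear rupture): R_n/Ω = (1/2.0) × 0.6 × 410 × 20 × 190 × 10⁻³ = 467.4 kN.
Governing: weld metal.

R_n/Ω ≈ 155 kN (weld metal governs)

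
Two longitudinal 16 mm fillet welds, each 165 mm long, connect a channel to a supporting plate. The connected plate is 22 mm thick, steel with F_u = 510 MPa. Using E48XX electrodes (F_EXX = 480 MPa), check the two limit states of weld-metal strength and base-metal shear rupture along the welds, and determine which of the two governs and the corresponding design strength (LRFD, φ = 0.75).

φR_n ≈ 806 kN (weld metal governs)

t_e = 0.707 × 16 = 11.31 mm; L = 330 mm.
Weld metal: φR_n = 0.75 × 0.6 × 480 × 11.31 × 330 × 10⁻³ = 806.3 kN.
Base metal (shear rupture): φR_n = 0.75 × 0.6 × 510 × 22 × 330 × 10⁻³ = 1666 kN.
Governing: weld metal.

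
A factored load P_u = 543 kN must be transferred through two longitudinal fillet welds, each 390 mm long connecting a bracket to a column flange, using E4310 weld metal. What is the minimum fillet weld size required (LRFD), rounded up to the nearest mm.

w = 6 mm

E43XX → F_EXX = 430 MPa.
Total weld length L = 780 mm.
Required throat t_e = P_u / (φ × 0.6 F_EXX × L) = 543 / (0.75 × 0.6 × 430 × 780 × 10⁻³) = 3.598 mm.
Required leg w = t_e / 0.707 = 5.089 mm → use 6 mm.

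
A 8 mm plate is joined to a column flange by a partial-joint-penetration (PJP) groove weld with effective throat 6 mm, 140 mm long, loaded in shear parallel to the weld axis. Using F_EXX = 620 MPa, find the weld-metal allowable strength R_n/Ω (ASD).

R_n/Ω ≈ 156 kN

Effective throat (given) t_e = 6 mm.
A_we = 6 × 140 = 840 mm².
F_nw = 0.6 F_EXX = 372 MPa.
R_n/Ω = (372 × 840) / 2.0 × 10⁻³ = 156.2 kN.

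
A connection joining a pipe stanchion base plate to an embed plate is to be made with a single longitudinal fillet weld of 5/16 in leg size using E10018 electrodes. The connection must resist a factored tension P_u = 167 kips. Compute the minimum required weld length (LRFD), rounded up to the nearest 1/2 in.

L = 17 in

E100XX → F_EXX = 100 ksi.
Throat t_e = 0.707 × 0.3125 = 0.2209 in.
φr_n = 0.75 × 0.6 × 100 × 0.2209 = 9.942 kips/in.
L_req = P_u / φr_n = 167 / 9.942 = 16.8 in total.
Round up → use L = 17 in.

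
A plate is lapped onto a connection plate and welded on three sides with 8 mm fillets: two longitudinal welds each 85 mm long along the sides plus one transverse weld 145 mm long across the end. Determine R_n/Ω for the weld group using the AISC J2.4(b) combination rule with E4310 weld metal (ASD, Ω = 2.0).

R_n/Ω ≈ 264 kN

E43XX → F_EXX = 430 MPa.
t_e = 0.707 × 8 = 5.656 mm.
R_nwl = 0.6 × 430 × 5.656 × 170 × 10⁻³ = 248.1 kN (longitudinal, 2 welds).
R_nwt = 0.6 × 430 × 5.656 × 145 × 10⁻³ = 211.6 kN (transverse, base value).
(i) R_nwl + R_nwt = 459.7 kN; (ii) 0.85 R_nwl + 1.5 R_nwt = 528.2 kN.
R_n = max = 528.2 kN [governs: (ii)]; R_n/Ω = 264.1 kN.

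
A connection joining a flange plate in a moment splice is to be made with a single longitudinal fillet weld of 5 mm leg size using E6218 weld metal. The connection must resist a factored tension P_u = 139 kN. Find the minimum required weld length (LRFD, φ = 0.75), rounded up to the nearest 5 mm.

L = 145 mm

E62XX → F_EXX = 620 MPa.
Throat t_e = 0.707 × 5 = 3.535 mm.
φr_n = 0.75 × 0.6 × 620 × 3.535 × 10⁻³ = 0.9863 kN/mm.
L_req = P_u / φr_n = 139 / 0.9863 = 140.9 mm total.
Round up → use L = 145 mm.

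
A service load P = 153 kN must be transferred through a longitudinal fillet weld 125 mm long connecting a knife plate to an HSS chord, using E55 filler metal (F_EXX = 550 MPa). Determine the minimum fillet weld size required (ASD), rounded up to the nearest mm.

w = 11 mm

Total weld length L = 125 mm.
Required throat t_e = P × Ω / (0.6 F_EXX × L) = 153 × 2.0 / (0.6 × 550 × 125 × 10⁻³) = 7.418 mm.
Required leg w = t_e / 0.707 = 10.49 mm → use 11 mm.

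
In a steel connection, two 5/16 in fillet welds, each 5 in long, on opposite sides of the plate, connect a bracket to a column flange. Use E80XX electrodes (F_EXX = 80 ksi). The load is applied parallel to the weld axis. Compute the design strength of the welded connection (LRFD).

Effective throat t_e = 0.707 × 0.3125 = 0.2209 in.
Total length L = 10 in; A_we = 0.2209 × 10 = 2.209 in².
F_nw = 0.6 F_EXX = 0.6 × 80 = 48 ksi.
φR_n = 0.75 × 48 × 2.209 = 79.54 kip.

φR_n ≈ 79.5 kip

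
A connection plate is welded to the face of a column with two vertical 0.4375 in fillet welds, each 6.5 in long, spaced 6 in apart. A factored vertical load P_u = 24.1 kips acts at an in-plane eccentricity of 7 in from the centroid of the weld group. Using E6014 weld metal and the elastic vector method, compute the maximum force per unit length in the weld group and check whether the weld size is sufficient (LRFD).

f_max ≈ 6 kip/in; adequate

E60XX → F_EXX = 60 ksi.
Total weld length L_w = 13 in. Treat welds as unit-width lines.
Polar moment about centroid: J = 2[d³/12 + d(b/2)²] = 2[6.5³/12 + 6.5×3²] = 162.8 in³.
Direct shear f_v = P/L_w = 24.1 / 13 = 1.854 kip/in (vertical).
Torsion M = P·e = 24.1 × 7 = 168.7 kip·in.
Critical point at (x, y) = (3, 3.25) from centroid. f_tx = M·y/J = 3.368 kip/in; f_ty = M·x/J = 3.109 kip/in.
Resultant f_max = √[f_tx² + (f_v + f_ty)²] = √[3.368² + (1.854 + 3.109)²] = 5.998 kip/in.
Capacity per unit length: φr_n = 0.75 × 0.6 × 60 × (0.707 × 0.4375) = 8.351 kip/in.
5.998 ≤ 8.351 → adequate.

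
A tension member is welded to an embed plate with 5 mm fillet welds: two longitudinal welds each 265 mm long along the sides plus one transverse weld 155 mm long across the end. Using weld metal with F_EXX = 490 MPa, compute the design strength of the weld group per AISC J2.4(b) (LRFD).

t_e = 0.707 × 5 = 3.535 mm.
R_nwl = 0.6 × 490 × 3.535 × 530 × 10⁻³ = 550.8 kN (longitudinal, 2 welds).
R_nwt = 0.6 × 490 × 3.535 × 155 × 10⁻³ = 161.1 kN (transverse, base value).
(i) R_nwl + R_nwt = 711.9 kN; (ii) 0.85 R_nwl + 1.5 R_nwt = 709.8 kN.
R_n = max = 711.9 kN [governs: (i)]; φR_n = 533.9 kN.

φR_n ≈ 534 kN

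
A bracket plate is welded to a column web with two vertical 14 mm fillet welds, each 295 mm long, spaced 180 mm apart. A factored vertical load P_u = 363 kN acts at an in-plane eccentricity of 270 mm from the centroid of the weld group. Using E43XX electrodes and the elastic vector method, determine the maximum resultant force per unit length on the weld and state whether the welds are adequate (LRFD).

E43XX → F_EXX = 430 MPa.
Total weld length L_w = 590 mm. Treat welds as unit-width lines.
Polar moment about centroid: J = 2[d³/12 + d(b/2)²] = 2[295³/12 + 295×90²] = 9058000 mm³.
Direct shear f_v = P/L_w = 363×10³ / 590 = 615.3 N/mm (vertical).
Torsion M = P·e = 363×10³ × 270 = 98010000 N·mm.
Critical point at (x, y) = (90, 147.5) from centroid. f_tx = M·y/J = 1596 N/mm; f_ty = M·x/J = 973.9 N/mm.
Resultant f_max = √[f_tx² + (f_v + f_ty)²] = √[1596² + (615.3 + 973.9)²] = 2252 N/mm.
Capacity per unit length: φr_n = 0.75 × 0.6 × 430 × (0.707 × 14) = 1915 N/mm.
2252 > 1915 → NOT adequate.

f_max ≈ 2250 N/mm; NOT adequate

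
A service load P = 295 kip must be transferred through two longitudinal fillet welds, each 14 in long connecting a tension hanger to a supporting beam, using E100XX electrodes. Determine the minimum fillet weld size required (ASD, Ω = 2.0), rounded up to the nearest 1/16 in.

E100XX → F_EXX = 100 ksi.
Total weld length L = 28 in.
Required throat t_e = P × Ω / (0.6 F_EXX × L) = 295 × 2.0 / (0.6 × 100 × 28) = 0.3512 in.
Required leg w = t_e / 0.707 = 0.4967 in → use 1/2 in.

w = 1/2 in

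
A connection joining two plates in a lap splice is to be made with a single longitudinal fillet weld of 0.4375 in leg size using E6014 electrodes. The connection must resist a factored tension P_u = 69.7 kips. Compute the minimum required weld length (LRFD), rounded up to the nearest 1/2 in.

L = 8.5 in

E60XX → F_EXX = 60 ksi.
Throat t_e = 0.707 × 0.4375 = 0.3093 in.
φr_n = 0.75 × 0.6 × 60 × 0.3093 = 8.351 kips/in.
L_req = P_u / φr_n = 69.7 / 8.351 = 8.346 in total.
Round up → use L = 8.5 in.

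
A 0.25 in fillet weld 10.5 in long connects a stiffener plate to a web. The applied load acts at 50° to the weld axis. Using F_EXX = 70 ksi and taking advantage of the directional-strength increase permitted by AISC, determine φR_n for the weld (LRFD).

t_e = 0.707 × 0.25 = 0.1767 in; A_we = 0.1767 × 10.5 = 1.856 in².
Directional factor: 1.0 + 0.5 sin^1.5(50°) = 1.335.
F_nw = 0.6 × 70 × 1.335 = 56.08 ksi.
φR_n = 0.75 × 56.08 × 1.856 = 78.06 kip.

φR_n ≈ 78.1 kip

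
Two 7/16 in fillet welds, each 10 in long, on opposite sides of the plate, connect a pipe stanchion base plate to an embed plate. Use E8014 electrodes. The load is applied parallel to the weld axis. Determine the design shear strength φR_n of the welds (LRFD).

E80XX → F_EXX = 80 ksi.
Effective throat t_e = 0.707 × 0.4375 = 0.3093 in.
Total length L = 20 in; A_we = 0.3093 × 20 = 6.186 in².
F_nw = 0.6 F_EXX = 0.6 × 80 = 48 ksi.
φR_n = 0.75 × 48 × 6.186 = 222.7 kip.

φR_n ≈ 223 kip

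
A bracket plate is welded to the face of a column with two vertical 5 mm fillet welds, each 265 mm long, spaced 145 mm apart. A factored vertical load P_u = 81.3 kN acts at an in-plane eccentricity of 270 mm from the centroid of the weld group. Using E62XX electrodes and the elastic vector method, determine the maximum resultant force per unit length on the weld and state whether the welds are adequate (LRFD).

E62XX → F_EXX = 620 MPa.
Total weld length L_w = 530 mm. Treat welds as unit-width lines.
Polar moment about centroid: J = 2[d³/12 + d(b/2)²] = 2[265³/12 + 265×72.5²] = 5887000 mm³.
Direct shear f_v = P/L_w = 81.3×10³ / 530 = 153.4 N/mm (vertical).
Torsion M = P·e = 81.3×10³ × 270 = 21951000 N·mm.
Critical point at (x, y) = (72.5, 132.5) from centroid. f_tx = M·y/J = 494 N/mm; f_ty = M·x/J = 270.3 N/mm.
Resultant f_max = √[f_tx² + (f_v + f_ty)²] = √[494² + (153.4 + 270.3)²] = 650.8 N/mm.
Capacity per unit length: φr_n = 0.75 × 0.6 × 620 × (0.707 × 5) = 986.3 N/mm.
650.8 ≤ 986.3 → adequate.

f_max ≈ 651 N/mm; adequate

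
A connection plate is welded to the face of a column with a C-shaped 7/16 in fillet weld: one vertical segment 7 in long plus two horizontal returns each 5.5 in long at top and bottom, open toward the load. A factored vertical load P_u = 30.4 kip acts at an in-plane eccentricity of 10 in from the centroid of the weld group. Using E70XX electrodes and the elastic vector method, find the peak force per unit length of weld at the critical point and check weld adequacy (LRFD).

f_max ≈ 8.37 kip/in; adequate

E70XX → F_EXX = 70 ksi.
Total weld length L_w = 18 in. Treat welds as unit-width lines.
Centroid: x̄ = 2×5.5×2.75 / 18 = 1.681 in from the vertical weld.
Polar moment about centroid: J = I_x + I_y = [7³/12 + 2×5.5×3.5²] + [7×1.681² + 2(5.5³/12 + 5.5×1.069²)] = 223.4 in³.
Direct shear f_v = P/L_w = 30.4 / 18 = 1.689 kip/in (vertical).
Torsion M = P·e = 30.4 × 10 = 304 kip·in.
Critical point at (x, y) = (3.819, 3.5) from centroid. f_tx = M·y/J = 4.762 kip/in; f_ty = M·x/J = 5.197 kip/in.
Resultant f_max = √[f_tx² + (f_v + f_ty)²] = √[4.762² + (1.689 + 5.197)²] = 8.372 kip/in.
Capacity per unit length: φr_n = 0.75 × 0.6 × 70 × (0.707 × 0.4375) = 9.743 kip/in.
8.372 ≤ 9.743 → adequate.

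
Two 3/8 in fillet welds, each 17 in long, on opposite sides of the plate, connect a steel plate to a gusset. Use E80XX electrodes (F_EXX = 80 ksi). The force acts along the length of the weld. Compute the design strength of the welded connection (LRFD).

φR_n ≈ 325 kips

Effective throat t_e = 0.707 × 0.375 = 0.2651 in.
Total length L = 34 in; A_we = 0.2651 × 34 = 9.014 in².
F_nw = 0.6 F_EXX = 0.6 × 80 = 48 ksi.
φR_n = 0.75 × 48 × 9.014 = 324.5 kips.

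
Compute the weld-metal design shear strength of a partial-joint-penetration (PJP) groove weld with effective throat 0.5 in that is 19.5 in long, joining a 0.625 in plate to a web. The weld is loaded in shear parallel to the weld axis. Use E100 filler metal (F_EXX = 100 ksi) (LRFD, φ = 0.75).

φR_n ≈ 439 kips

Effective throat (given) t_e = 0.5 in.
A_we = 0.5 × 19.5 = 9.75 in².
F_nw = 0.6 F_EXX = 60 ksi.
φR_n = 0.75 × 60 × 9.75 = 438.8 kips.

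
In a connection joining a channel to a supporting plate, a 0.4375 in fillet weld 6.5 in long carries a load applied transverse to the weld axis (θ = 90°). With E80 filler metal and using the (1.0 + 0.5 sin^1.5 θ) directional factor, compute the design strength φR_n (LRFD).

φR_n ≈ 109 kip

E80XX → F_EXX = 80 ksi.
t_e = 0.707 × 0.4375 = 0.3093 in; A_we = 0.3093 × 6.5 = 2.011 in².
Directional factor: 1.0 + 0.5 sin^1.5(90°) = 1.5.
F_nw = 0.6 × 80 × 1.5 = 72 ksi.
φR_n = 0.75 × 72 × 2.011 = 108.6 kip.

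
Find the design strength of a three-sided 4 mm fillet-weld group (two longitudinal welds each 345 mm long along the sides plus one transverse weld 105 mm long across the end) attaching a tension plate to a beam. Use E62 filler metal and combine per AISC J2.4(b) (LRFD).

E62XX → F_EXX = 620 MPa.
t_e = 0.707 × 4 = 2.828 mm.
R_nwl = 0.6 × 620 × 2.828 × 690 × 10⁻³ = 725.9 kN (longitudinal, 2 welds).
R_nwt = 0.6 × 620 × 2.828 × 105 × 10⁻³ = 110.5 kN (transverse, base value).
(i) R_nwl + R_nwt = 836.4 kN; (ii) 0.85 R_nwl + 1.5 R_nwt = 782.7 kN.
R_n = max = 836.4 kN [governs: (i)]; φR_n = 627.3 kN.

φR_n ≈ 627 kN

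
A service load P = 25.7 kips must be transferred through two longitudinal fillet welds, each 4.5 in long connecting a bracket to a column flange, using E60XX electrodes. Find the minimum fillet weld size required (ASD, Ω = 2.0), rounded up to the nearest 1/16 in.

w = 1/4 in

E60XX → F_EXX = 60 ksi.
Total weld length L = 9 in.
Required throat t_e = P × Ω / (0.6 F_EXX × L) = 25.7 × 2.0 / (0.6 × 60 × 9) = 0.1586 in.
Required leg w = t_e / 0.707 = 0.2244 in → use 1/4 in.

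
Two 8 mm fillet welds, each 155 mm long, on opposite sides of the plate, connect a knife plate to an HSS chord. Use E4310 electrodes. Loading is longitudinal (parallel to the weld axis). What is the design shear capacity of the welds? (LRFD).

E43XX → F_EXX = 430 MPa.
Effective throat t_e = 0.707 × 8 = 5.656 mm.
Total length L = 310 mm; A_we = 5.656 × 310 = 1753 mm².
F_nw = 0.6 F_EXX = 0.6 × 430 = 258 MPa.
φR_n = 0.75 × 258 × 1753 × 10⁻³ = 339.3 kN.

φR_n ≈ 339 kN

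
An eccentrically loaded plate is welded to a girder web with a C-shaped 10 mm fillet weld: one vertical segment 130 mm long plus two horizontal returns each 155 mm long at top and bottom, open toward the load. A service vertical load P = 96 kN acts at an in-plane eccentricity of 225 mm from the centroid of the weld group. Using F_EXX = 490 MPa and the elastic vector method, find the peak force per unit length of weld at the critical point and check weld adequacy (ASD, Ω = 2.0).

f_max ≈ 1160 N/mm; NOT adequate

Total weld length L_w = 440 mm. Treat welds as unit-width lines.
Centroid: x̄ = 2×155×77.5 / 440 = 54.6 mm from the vertical weld.
Polar moment about centroid: J = I_x + I_y = [130³/12 + 2×155×65²] + [130×54.6² + 2(155³/12 + 155×22.9²)] = 2664000 mm³.
Direct shear f_v = P/L_w = 96×10³ / 440 = 218.2 N/mm (vertical).
Torsion M = P·e = 96×10³ × 225 = 21600000 N·mm.
Critical point at (x, y) = (100.4, 65) from centroid. f_tx = M·y/J = 527.1 N/mm; f_ty = M·x/J = 814.2 N/mm.
Resultant f_max = √[f_tx² + (f_v + f_ty)²] = √[527.1² + (218.2 + 814.2)²] = 1159 N/mm.
Capacity per unit length: r_n/Ω = (1/2.0) × 0.6 × 490 × (0.707 × 10) = 1039 N/mm.
1159 > 1039 → NOT adequate.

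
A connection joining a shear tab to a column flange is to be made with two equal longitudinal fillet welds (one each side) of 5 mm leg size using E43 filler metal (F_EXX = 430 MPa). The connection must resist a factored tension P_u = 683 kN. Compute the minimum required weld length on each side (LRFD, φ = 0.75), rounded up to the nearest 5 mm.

L = 500 mm on each side

Throat t_e = 0.707 × 5 = 3.535 mm.
φr_n = 0.75 × 0.6 × 430 × 3.535 × 10⁻³ = 0.684 kN/mm.
L_req = P_u / φr_n = 683 / 0.684 = 998.5 mm total.
Per side: 998.5 / 2 = 499.3 mm.
Round up → use L = 500 mm on each side.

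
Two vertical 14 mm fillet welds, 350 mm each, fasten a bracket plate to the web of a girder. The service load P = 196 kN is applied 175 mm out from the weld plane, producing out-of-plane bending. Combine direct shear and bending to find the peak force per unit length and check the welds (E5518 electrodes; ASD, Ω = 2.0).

f_max ≈ 885 N/mm; adequate

E55XX → F_EXX = 550 MPa.
L_w = 2 × 350 = 700 mm; section modulus (unit throat) S = 2 × L²/6 = 40830 mm².
Direct shear f_v = P/L_w = 196×10³/700 = 280 N/mm.
Moment M = P × e = 196×10³ × 175 = 34300000 N·mm; bending f_b = M/S = 840 N/mm.
f_max = √(f_v² + f_b²) = √(280² + 840²) = 885.4 N/mm.
r_n/Ω = (1/2.0) × 0.6 × 550 × (0.707 × 14) = 1633 N/mm → adequate.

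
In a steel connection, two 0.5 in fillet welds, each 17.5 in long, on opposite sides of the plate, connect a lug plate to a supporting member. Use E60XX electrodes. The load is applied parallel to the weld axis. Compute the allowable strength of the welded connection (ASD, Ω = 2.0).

R_n/Ω ≈ 223 kips

E60XX → F_EXX = 60 ksi.
Effective throat t_e = 0.707 × 0.5 = 0.3535 in.
Total length L = 35 in; A_we = 0.3535 × 35 = 12.37 in².
F_nw = 0.6 F_EXX = 0.6 × 60 = 36 ksi.
R_n = 36 × 12.37 = 445.4 kips; R_n/Ω = 445.4/2.0 = 222.7 kips.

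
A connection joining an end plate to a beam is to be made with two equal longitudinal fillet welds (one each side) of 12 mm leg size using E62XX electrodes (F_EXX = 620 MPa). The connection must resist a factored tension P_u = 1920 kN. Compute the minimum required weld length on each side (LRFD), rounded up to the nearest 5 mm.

Throat t_e = 0.707 × 12 = 8.484 mm.
φr_n = 0.75 × 0.6 × 620 × 8.484 × 10⁻³ = 2.367 kN/mm.
L_req = P_u / φr_n = 1920 / 2.367 = 811.1 mm total.
Per side: 811.1 / 2 = 405.6 mm.
Round up → use L = 410 mm on each side.

L = 410 mm on each side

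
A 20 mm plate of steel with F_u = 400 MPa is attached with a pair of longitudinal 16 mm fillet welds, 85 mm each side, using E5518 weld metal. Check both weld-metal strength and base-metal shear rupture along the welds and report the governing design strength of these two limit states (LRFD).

φR_n ≈ 476 kN (weld metal governs)

E55XX → F_EXX = 550 MPa.
t_e = 0.707 × 16 = 11.31 mm; L = 170 mm.
Weld metal: φR_n = 0.75 × 0.6 × 550 × 11.31 × 170 × 10⁻³ = 476 kN.
Base metal (shear rupture): φR_n = 0.75 × 0.6 × 400 × 20 × 170 × 10⁻³ = 612 kN.
Governing: weld metal.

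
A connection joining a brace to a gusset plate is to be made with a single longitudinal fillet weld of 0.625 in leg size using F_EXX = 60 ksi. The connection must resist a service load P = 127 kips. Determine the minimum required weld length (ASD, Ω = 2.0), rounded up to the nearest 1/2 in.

Throat t_e = 0.707 × 0.625 = 0.4419 in.
r_n/Ω = (0.6 × 60 × 0.4419) / 2.0 = 7.954 kip/in.
L_req = P / (r_n/Ω) = 127 / 7.954 = 15.97 in total.
Round up → use L = 16 in.

L = 16 in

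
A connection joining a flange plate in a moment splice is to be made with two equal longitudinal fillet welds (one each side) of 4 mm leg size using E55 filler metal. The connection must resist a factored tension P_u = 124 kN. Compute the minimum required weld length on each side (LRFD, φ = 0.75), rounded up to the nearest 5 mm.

L = 90 mm on each side

E55XX → F_EXX = 550 MPa.
Throat t_e = 0.707 × 4 = 2.828 mm.
φr_n = 0.75 × 0.6 × 550 × 2.828 × 10⁻³ = 0.6999 kN/mm.
L_req = P_u / φr_n = 124 / 0.6999 = 177.2 mm total.
Per side: 177.2 / 2 = 88.58 mm.
Round up → use L = 90 mm on each side.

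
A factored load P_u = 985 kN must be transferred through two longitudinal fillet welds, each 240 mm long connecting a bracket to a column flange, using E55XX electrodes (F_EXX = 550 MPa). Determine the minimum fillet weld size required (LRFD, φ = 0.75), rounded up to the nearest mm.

Total weld length L = 480 mm.
Required throat t_e = P_u / (φ × 0.6 F_EXX × L) = 985 / (0.75 × 0.6 × 550 × 480 × 10⁻³) = 8.291 mm.
Required leg w = t_e / 0.707 = 11.73 mm → use 12 mm.

w = 12 mm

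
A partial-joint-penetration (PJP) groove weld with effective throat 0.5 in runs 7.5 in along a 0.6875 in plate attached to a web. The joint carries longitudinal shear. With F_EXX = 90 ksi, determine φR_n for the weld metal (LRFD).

Effective throat (given) t_e = 0.5 in.
A_we = 0.5 × 7.5 = 3.75 in².
F_nw = 0.6 F_EXX = 54 ksi.
φR_n = 0.75 × 54 × 3.75 = 151.9 kips.

φR_n ≈ 152 kips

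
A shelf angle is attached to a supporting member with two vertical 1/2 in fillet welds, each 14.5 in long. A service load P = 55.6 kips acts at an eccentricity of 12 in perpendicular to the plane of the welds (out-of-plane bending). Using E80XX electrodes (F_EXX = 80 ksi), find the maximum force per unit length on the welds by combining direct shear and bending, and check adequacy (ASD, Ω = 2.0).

L_w = 2 × 14.5 = 29 in; section modulus (unit throat) S = 2 × L²/6 = 70.08 in².
Direct shear f_v = P/L_w = 55.6/29 = 1.917 kip/in.
Moment M = P × e = 55.6 × 12 = 667.2 kip·in; bending f_b = M/S = 9.52 kip/in.
f_max = √(f_v² + f_b²) = √(1.917² + 9.52²) = 9.711 kip/in.
r_n/Ω = (1/2.0) × 0.6 × 80 × (0.707 × 0.5) = 8.484 kip/in → NOT adequate.

f_max ≈ 9.71 kip/in; NOT adequate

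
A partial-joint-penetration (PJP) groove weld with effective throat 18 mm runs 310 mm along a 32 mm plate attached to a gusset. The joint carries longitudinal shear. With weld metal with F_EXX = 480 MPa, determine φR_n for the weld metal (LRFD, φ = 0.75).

φR_n ≈ 1210 kN

Effective throat (given) t_e = 18 mm.
A_we = 18 × 310 = 5580 mm².
F_nw = 0.6 F_EXX = 288 MPa.
φR_n = 0.75 × 288 × 5580 × 10⁻³ = 1205 kN.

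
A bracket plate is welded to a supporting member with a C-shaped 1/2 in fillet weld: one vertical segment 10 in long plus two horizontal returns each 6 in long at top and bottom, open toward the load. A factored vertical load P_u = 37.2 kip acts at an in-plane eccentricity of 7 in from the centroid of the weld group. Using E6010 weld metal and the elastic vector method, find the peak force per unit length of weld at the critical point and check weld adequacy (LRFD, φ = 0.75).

E60XX → F_EXX = 60 ksi.
Total weld length L_w = 22 in. Treat welds as unit-width lines.
Centroid: x̄ = 2×6×3 / 22 = 1.636 in from the vertical weld.
Polar moment about centroid: J = I_x + I_y = [10³/12 + 2×6×5²] + [10×1.636² + 2(6³/12 + 6×1.364²)] = 468.4 in³.
Direct shear f_v = P/L_w = 37.2 / 22 = 1.691 kip/in (vertical).
Torsion M = P·e = 37.2 × 7 = 260.4 kip·in.
Critical point at (x, y) = (4.364, 5) from centroid. f_tx = M·y/J = 2.78 kip/in; f_ty = M·x/J = 2.426 kip/in.
Resultant f_max = √[f_tx² + (f_v + f_ty)²] = √[2.78² + (1.691 + 2.426)²] = 4.967 kip/in.
Capacity per unit length: φr_n = 0.75 × 0.6 × 60 × (0.707 × 0.5) = 9.544 kip/in.
4.967 ≤ 9.544 → adequate.

f_max ≈ 4.97 kip/in; adequate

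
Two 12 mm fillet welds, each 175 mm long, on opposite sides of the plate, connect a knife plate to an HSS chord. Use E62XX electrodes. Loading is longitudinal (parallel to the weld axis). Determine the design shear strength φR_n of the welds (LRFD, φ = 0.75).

φR_n ≈ 828 kN

E62XX → F_EXX = 620 MPa.
Effective throat t_e = 0.707 × 12 = 8.484 mm.
Total length L = 350 mm; A_we = 8.484 × 350 = 2969 mm².
F_nw = 0.6 F_EXX = 0.6 × 620 = 372 MPa.
φR_n = 0.75 × 372 × 2969 × 10⁻³ = 828.5 kN.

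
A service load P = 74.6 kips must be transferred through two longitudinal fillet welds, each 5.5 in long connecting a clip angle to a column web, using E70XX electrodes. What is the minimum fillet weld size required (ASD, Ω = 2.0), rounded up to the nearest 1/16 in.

E70XX → F_EXX = 70 ksi.
Total weld length L = 11 in.
Required throat t_e = P × Ω / (0.6 F_EXX × L) = 74.6 × 2.0 / (0.6 × 70 × 11) = 0.3229 in.
Required leg w = t_e / 0.707 = 0.4568 in → use 1/2 in.

w = 1/2 in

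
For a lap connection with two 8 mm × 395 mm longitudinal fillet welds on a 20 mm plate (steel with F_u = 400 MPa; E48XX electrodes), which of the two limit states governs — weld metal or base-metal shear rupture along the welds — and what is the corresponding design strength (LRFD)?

φR_n ≈ 965 kN (weld metal governs)

E48XX → F_EXX = 480 MPa.
t_e = 0.707 × 8 = 5.656 mm; L = 790 mm.
Weld metal: φR_n = 0.75 × 0.6 × 480 × 5.656 × 790 × 10⁻³ = 965.1 kN.
Base metal (shear rupture): φR_n = 0.75 × 0.6 × 400 × 20 × 790 × 10⁻³ = 2844 kN.
Governing: weld metal.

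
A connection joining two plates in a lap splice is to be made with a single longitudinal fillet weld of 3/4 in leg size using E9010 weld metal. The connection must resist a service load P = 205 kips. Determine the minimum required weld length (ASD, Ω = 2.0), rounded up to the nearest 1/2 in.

E90XX → F_EXX = 90 ksi.
Throat t_e = 0.707 × 0.75 = 0.5302 in.
r_n/Ω = (0.6 × 90 × 0.5302) / 2.0 = 14.32 kip/in.
L_req = P / (r_n/Ω) = 205 / 14.32 = 14.32 in total.
Round up → use L = 14.5 in.

L = 14.5 in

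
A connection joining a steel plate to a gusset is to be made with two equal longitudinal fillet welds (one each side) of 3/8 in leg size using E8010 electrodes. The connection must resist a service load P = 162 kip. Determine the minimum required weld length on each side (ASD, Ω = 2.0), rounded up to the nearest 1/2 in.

E80XX → F_EXX = 80 ksi.
Throat t_e = 0.707 × 0.375 = 0.2651 in.
r_n/Ω = (0.6 × 80 × 0.2651) / 2.0 = 6.363 kip/in.
L_req = P / (r_n/Ω) = 162 / 6.363 = 25.46 in total.
Per side: 25.46 / 2 = 12.73 in.
Round up → use L = 13 in on each side.

L = 13 in on each side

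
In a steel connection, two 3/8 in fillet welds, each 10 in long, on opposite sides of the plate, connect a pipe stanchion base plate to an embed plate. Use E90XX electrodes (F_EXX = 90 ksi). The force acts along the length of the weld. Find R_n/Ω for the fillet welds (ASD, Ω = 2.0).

R_n/Ω ≈ 143 kip

Effective throat t_e = 0.707 × 0.375 = 0.2651 in.
Total length L = 20 in; A_we = 0.2651 × 20 = 5.303 in².
F_nw = 0.6 F_EXX = 0.6 × 90 = 54 ksi.
R_n = 54 × 5.303 = 286.3 kip; R_n/Ω = 286.3/2.0 = 143.2 kip.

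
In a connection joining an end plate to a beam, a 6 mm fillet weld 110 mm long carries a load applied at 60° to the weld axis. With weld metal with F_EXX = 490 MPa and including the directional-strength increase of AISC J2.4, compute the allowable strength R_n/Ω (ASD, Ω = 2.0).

t_e = 0.707 × 6 = 4.242 mm; A_we = 4.242 × 110 = 466.6 mm².
Directional factor: 1.0 + 0.5 sin^1.5(60°) = 1.403.
F_nw = 0.6 × 490 × 1.403 = 412.5 MPa.
R_n/Ω = (412.5 × 466.6) / 2.0 × 10⁻³ = 96.23 kN.

R_n/Ω ≈ 96.2 kN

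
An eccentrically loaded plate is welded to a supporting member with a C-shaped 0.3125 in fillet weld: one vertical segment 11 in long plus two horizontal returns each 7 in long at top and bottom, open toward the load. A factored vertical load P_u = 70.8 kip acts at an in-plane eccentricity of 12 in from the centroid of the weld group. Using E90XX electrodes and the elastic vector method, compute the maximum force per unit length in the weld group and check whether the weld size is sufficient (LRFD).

E90XX → F_EXX = 90 ksi.
Total weld length L_w = 25 in. Treat welds as unit-width lines.
Centroid: x̄ = 2×7×3.5 / 25 = 1.96 in from the vertical weld.
Polar moment about centroid: J = I_x + I_y = [11³/12 + 2×7×5.5²] + [11×1.96² + 2(7³/12 + 7×1.54²)] = 667 in³.
Direct shear f_v = P/L_w = 70.8 / 25 = 2.832 kip/in (vertical).
Torsion M = P·e = 70.8 × 12 = 849.6 kip·in.
Critical point at (x, y) = (5.04, 5.5) from centroid. f_tx = M·y/J = 7.005 kip/in; f_ty = M·x/J = 6.419 kip/in.
Resultant f_max = √[f_tx² + (f_v + f_ty)²] = √[7.005² + (2.832 + 6.419)²] = 11.6 kip/in.
Capacity per unit length: φr_n = 0.75 × 0.6 × 90 × (0.707 × 0.3125) = 8.948 kip/in.
11.6 > 8.948 → NOT adequate.

f_max ≈ 11.6 kip/in; NOT adequate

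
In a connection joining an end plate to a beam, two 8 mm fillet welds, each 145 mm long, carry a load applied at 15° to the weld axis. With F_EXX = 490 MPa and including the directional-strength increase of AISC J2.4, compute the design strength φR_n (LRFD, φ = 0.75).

φR_n ≈ 385 kN

t_e = 0.707 × 8 = 5.656 mm; A_we = 5.656 × 290 = 1640 mm².
Directional factor: 1.0 + 0.5 sin^1.5(15°) = 1.066.
F_nw = 0.6 × 490 × 1.066 = 313.4 MPa.
φR_n = 0.75 × 313.4 × 1640 × 10⁻³ = 385.5 kN.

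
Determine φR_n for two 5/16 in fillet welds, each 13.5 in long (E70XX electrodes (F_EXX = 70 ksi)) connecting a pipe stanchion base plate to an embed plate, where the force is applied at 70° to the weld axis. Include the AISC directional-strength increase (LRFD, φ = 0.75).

t_e = 0.707 × 0.3125 = 0.2209 in; A_we = 0.2209 × 27 = 5.965 in².
Directional factor: 1.0 + 0.5 sin^1.5(70°) = 1.455.
F_nw = 0.6 × 70 × 1.455 = 61.13 ksi.
φR_n = 0.75 × 61.13 × 5.965 = 273.5 kip.

φR_n ≈ 273 kip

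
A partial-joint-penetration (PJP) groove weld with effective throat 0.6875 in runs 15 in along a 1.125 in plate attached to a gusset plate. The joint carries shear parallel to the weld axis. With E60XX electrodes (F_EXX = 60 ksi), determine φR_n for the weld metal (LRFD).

Effective throat (given) t_e = 0.6875 in.
A_we = 0.6875 × 15 = 10.31 in².
F_nw = 0.6 F_EXX = 36 ksi.
φR_n = 0.75 × 36 × 10.31 = 278.4 kips.

φR_n ≈ 278 kips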